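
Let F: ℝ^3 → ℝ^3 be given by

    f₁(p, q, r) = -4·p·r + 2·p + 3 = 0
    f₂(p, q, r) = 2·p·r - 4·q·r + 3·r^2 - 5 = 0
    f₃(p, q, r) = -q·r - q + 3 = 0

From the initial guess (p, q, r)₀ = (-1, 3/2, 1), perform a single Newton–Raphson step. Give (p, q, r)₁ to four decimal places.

(3.5000, 0.7500, 2.0000)

At (-1, 3/2, 1): F = (5.0000, -10.0000, 0.0000).
Jacobian J = [[-4·r + 2, 0, -4·p], [2·r, -4·r, 2·p - 4·q + 6·r], [0, -r - 1, -q]].
At the point, J = [[-2.0000, 0.0000, 4.0000], [2.0000, -4.0000, -2.0000], [0.0000, -2.0000, -1.5000]] (det J = -20.0000).
Solving J·Δ = −F gives Δ = (4.5000, -0.7500, 1.0000).
Then the next iterate is (p, q, r)₁ = (3.5000, 0.7500, 2.0000).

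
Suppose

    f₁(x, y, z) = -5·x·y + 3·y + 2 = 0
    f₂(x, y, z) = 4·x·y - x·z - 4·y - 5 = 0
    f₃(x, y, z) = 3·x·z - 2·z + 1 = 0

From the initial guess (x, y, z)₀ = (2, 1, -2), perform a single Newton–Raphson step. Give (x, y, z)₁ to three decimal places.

(25.500, -16.500, 35.000)

At (2, 1, -2): F = (-5.000, 3.000, -7.000).
Jacobian J = [[-5·y, -5·x + 3, 0], [4·y - z, 4·x - 4, -x], [3·z, 0, 3·x - 2]].
At the point, J = [[-5.000, -7.000, 0.000], [6.000, 4.000, -2.000], [-6.000, 0.000, 4.000]] (det J = 4.000).
Solving J·Δ = −F gives Δ = (23.500, -17.500, 37.000).
Then the next iterate is (x, y, z)₁ = (25.500, -16.500, 35.000).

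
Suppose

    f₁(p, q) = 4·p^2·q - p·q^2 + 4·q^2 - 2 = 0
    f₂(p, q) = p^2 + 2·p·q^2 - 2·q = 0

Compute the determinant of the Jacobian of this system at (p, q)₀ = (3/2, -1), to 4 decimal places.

84.0000

J = [[8·p·q - q^2, 4·p^2 - 2·p·q + 8·q], [2·p + 2·q^2, 4·p·q - 2]].
At the point, J = [[-13.0000, 4.0000], [5.0000, -8.0000]].
det J = 84.0000.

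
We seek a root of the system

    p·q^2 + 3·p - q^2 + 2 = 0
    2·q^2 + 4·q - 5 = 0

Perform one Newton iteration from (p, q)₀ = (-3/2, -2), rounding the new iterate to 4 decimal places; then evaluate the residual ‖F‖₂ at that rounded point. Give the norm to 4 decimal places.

19.7793

At (-3/2, -2): F = (-12.5000, -5.0000).
Jacobian J = [[q^2 + 3, 2·p·q - 2·q], [0, 4·q + 4]].
At the point, J = [[7.0000, 10.0000], [0.0000, -4.0000]] (det J = -28.0000).
Solving J·Δ = −F gives Δ = (3.5714, -1.2500).
Then the next iterate is (p, q)₁ = (2.0714, -3.2500).
Re-evaluating at (2.0714, -3.2500): F = (19.530863, 3.1250), so ‖F‖₂ = 19.7793.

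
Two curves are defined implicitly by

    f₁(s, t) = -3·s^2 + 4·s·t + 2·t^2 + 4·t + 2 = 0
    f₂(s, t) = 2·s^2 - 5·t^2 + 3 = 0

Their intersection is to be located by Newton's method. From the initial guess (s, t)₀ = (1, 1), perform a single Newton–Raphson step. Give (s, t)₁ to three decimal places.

(-2.214, -0.286)

At (1, 1): F = (9.000, 0.000).
Jacobian J = [[-6·s + 4·t, 4·s + 4·t + 4], [4·s, -10·t]].
At the point, J = [[-2.000, 12.000], [4.000, -10.000]] (det J = -28.000).
Solving J·Δ = −F gives Δ = (-3.214, -1.286).
Then the next iterate is (s, t)₁ = (-2.214, -0.286).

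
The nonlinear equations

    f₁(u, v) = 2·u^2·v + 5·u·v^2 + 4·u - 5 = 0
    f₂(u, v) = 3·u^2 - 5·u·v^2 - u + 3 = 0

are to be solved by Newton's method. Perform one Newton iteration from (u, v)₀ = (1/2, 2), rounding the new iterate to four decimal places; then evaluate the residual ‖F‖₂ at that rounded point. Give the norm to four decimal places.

2.1664

At (1/2, 2): F = (8.0000, -6.7500).
Jacobian J = [[4·u·v + 5·v^2 + 4, 2·u^2 + 10·u·v], [6·u - 5·v^2 - 1, -10·u·v]].
At the point, J = [[28.0000, 10.5000], [-18.0000, -10.0000]] (det J = -91.0000).
Solving J·Δ = −F gives Δ = (-0.1003, -0.4945).
Then the next iterate is (u, v)₁ = (0.3997, 1.5055).
Re-evaluating at (0.3997, 1.5055): F = (1.609498, -1.450080), so ‖F‖₂ = 2.1664.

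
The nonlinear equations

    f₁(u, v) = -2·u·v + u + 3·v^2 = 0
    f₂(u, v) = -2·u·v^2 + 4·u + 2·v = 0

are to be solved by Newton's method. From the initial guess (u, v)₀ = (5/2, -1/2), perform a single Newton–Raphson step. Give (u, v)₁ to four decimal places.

At (5/2, -1/2): F = (5.7500, 7.7500).
Jacobian J = [[-2·v + 1, -2·u + 6·v], [-2·v^2 + 4, -4·u·v + 2]].
At the point, J = [[2.0000, -8.0000], [3.5000, 7.0000]] (det J = 42.0000).
Solving J·Δ = −F gives Δ = (-2.4345, 0.1101).
Then the next iterate is (u, v)₁ = (0.0655, -0.3899).

(0.0655, -0.3899)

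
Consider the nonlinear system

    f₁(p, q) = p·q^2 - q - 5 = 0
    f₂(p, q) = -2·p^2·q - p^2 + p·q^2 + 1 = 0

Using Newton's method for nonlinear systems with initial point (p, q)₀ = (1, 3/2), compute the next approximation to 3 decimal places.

At (1, 3/2): F = (-4.250, -0.750).
Jacobian J = [[q^2, 2·p·q - 1], [-4·p·q - 2·p + q^2, -2·p^2 + 2·p·q]].
At the point, J = [[2.250, 2.000], [-5.750, 1.000]] (det J = 13.750).
Solving J·Δ = −F gives Δ = (0.200, 1.900).
Then the next iterate is (p, q)₁ = (1.200, 3.400).

(1.200, 3.400)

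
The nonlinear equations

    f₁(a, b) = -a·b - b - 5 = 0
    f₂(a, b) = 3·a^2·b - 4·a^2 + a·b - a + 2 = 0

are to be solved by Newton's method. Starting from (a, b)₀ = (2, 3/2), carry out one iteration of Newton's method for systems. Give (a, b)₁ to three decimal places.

At (2, 3/2): F = (-9.500, 5.000).
Jacobian J = [[-b, -a - 1], [6·a·b - 8·a + b - 1, 3·a^2 + a]].
At the point, J = [[-1.500, -3.000], [2.500, 14.000]] (det J = -13.500).
Solving J·Δ = −F gives Δ = (-8.741, 1.204).
Then the next iterate is (a, b)₁ = (-6.741, 2.704).

(-6.741, 2.704)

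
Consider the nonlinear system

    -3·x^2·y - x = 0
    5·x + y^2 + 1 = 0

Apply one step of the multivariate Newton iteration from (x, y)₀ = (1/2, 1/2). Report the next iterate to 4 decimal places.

(-1.0500, 4.5000)

At (1/2, 1/2): F = (-0.8750, 3.7500).
Jacobian J = [[-6·x·y - 1, -3·x^2], [5, 2·y]].
At the point, J = [[-2.5000, -0.7500], [5.0000, 1.0000]] (det J = 1.2500).
Solving J·Δ = −F gives Δ = (-1.5500, 4.0000).
Then the next iterate is (x, y)₁ = (-1.0500, 4.5000).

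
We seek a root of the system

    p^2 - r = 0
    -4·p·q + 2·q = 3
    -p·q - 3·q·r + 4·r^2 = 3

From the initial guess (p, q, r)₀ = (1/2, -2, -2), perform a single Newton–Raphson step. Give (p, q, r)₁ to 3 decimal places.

(0.875, 2.273, 0.625)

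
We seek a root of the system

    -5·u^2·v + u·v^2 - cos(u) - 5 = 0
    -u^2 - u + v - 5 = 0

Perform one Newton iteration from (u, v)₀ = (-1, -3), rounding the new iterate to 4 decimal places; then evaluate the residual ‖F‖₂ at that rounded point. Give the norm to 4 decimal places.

28.4787

At (-1, -3): F = (0.459698, -8.0000).
Jacobian J = [[-10·u·v + v^2 + sin(u), -5·u^2 + 2·u·v], [-2·u - 1, 1]].
At the point, J = [[-21.841471, 1.0000], [1.0000, 1.0000]] (det J = -22.841471).
Solving J·Δ = −F gives Δ = (0.3704, 7.6296).
Then the next iterate is (u, v)₁ = (-0.6296, 4.6296).
Re-evaluating at (-0.6296, 4.6296): F = (-28.478382, -0.137196), so ‖F‖₂ = 28.4787.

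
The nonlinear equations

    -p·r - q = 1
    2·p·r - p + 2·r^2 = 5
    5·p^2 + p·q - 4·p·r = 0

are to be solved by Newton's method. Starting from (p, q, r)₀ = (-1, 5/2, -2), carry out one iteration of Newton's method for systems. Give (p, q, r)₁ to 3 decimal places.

(-0.200, -1.000, -1.600)

At (-1, 5/2, -2): F = (-5.500, 8.000, -5.500).
Jacobian J = [[-r, -1, -p], [2·r - 1, 0, 2·p + 4·r], [10·p + q - 4·r, p, -4·p]].
At the point, J = [[2.000, -1.000, 1.000], [-5.000, 0.000, -10.000], [0.500, -1.000, 4.000]] (det J = -30.000).
Solving J·Δ = −F gives Δ = (0.800, -3.500, 0.400).
Then the next iterate is (p, q, r)₁ = (-0.200, -1.000, -1.600).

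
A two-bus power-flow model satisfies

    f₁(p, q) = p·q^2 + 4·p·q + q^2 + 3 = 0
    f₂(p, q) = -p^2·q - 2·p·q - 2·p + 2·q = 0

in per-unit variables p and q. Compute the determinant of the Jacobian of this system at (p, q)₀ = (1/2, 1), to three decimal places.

J = [[q^2 + 4·q, 2·p·q + 4·p + 2·q], [-2·p·q - 2·q - 2, -p^2 - 2·p + 2]].
At the point, J = [[5.000, 5.000], [-5.000, 0.750]].
det J = 28.750.

28.750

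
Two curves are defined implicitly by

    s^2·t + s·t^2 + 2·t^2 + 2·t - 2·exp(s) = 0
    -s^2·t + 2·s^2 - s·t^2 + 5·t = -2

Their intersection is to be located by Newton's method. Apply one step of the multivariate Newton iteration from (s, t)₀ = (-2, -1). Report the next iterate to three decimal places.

(-1.261, -0.538)

At (-2, -1): F = (-6.27067, 11.000).
Jacobian J = [[2·s·t + t^2 - 2·exp(s), s^2 + 2·s·t + 4·t + 2], [-2·s·t + 4·s - t^2, -s^2 - 2·s·t + 5]].
At the point, J = [[4.72933, 6.000], [-13.000, -3.000]] (det J = 63.81201).
Solving J·Δ = −F gives Δ = (0.739, 0.462).
Then the next iterate is (s, t)₁ = (-1.261, -0.538).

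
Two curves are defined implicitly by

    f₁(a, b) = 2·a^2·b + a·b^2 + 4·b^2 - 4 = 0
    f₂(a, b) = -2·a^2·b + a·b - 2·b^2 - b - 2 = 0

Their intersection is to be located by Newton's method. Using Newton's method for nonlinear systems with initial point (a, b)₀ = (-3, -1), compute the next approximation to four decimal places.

(0.4615, -2.5000)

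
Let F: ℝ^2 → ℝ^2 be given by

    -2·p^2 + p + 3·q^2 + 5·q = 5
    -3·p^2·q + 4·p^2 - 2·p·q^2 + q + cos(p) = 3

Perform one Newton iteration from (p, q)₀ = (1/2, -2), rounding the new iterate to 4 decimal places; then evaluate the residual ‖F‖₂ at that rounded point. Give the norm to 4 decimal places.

883.8905

At (1/2, -2): F = (-3.0000, -5.622417).
Jacobian J = [[-4·p + 1, 6·q + 5], [-6·p·q + 8·p - 2·q^2 - sin(p), -3·p^2 - 4·p·q + 1]].
At the point, J = [[-1.0000, -7.0000], [1.520574, 4.2500]] (det J = 6.394021).
Solving J·Δ = −F gives Δ = (8.1493, -1.5928).
Then the next iterate is (p, q)₁ = (8.6493, -3.5928).
Re-evaluating at (8.6493, -3.5928): F = (-125.210845, 874.976995), so ‖F‖₂ = 883.8905.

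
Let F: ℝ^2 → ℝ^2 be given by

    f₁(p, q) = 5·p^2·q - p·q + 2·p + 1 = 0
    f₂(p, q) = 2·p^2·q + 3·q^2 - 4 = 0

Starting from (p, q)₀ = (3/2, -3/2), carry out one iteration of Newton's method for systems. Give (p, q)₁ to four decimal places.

At (3/2, -3/2): F = (-10.6250, -4.0000).
Jacobian J = [[10·p·q - q + 2, 5·p^2 - p], [4·p·q, 2·p^2 + 6·q]].
At the point, J = [[-19.0000, 9.7500], [-9.0000, -4.5000]] (det J = 173.2500).
Solving J·Δ = −F gives Δ = (-0.5011, 0.1133).
Then the next iterate is (p, q)₁ = (0.9989, -1.3867).

(0.9989, -1.3867)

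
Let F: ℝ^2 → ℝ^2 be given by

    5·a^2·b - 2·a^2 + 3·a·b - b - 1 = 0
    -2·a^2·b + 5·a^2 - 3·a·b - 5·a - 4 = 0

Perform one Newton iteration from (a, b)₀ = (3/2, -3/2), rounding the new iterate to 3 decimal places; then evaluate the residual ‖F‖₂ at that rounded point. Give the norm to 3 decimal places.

104.746

At (3/2, -3/2): F = (-27.625, 13.250).
Jacobian J = [[10·a·b - 4·a + 3·b, 5·a^2 + 3·a - 1], [-4·a·b + 10·a - 3·b - 5, -2·a^2 - 3·a]].
At the point, J = [[-33.000, 14.750], [23.500, -9.000]] (det J = -49.625).
Solving J·Δ = −F gives Δ = (1.072, 4.271).
Then the next iterate is (a, b)₁ = (2.572, 2.771).
Re-evaluating at (2.572, 2.771): F = (96.03304, -41.82647), so ‖F‖₂ = 104.746.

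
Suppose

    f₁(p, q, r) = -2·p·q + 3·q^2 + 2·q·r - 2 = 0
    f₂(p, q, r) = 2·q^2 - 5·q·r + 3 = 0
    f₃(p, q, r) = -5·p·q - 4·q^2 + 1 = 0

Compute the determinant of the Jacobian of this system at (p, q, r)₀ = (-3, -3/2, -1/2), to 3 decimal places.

J = [[-2·q, -2·p + 6·q + 2·r, 2·q], [0, 4·q - 5·r, -5·q], [-5·q, -5·p - 8·q, 0]].
At the point, J = [[3.000, -4.000, -3.000], [0.000, -3.500, 7.500], [7.500, 27.000, 0.000]].
det J = -911.250.

-911.250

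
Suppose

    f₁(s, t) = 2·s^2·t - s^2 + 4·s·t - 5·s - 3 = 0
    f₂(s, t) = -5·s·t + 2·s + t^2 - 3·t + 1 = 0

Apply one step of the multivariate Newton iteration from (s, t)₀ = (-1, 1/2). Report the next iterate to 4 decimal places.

At (-1, 1/2): F = (0.0000, 0.2500).
Jacobian J = [[4·s·t - 2·s + 4·t - 5, 2·s^2 + 4·s], [-5·t + 2, -5·s + 2·t - 3]].
At the point, J = [[-3.0000, -2.0000], [-0.5000, 3.0000]] (det J = -10.0000).
Solving J·Δ = −F gives Δ = (0.0500, -0.0750).
Then the next iterate is (s, t)₁ = (-0.9500, 0.4250).

(-0.9500, 0.4250)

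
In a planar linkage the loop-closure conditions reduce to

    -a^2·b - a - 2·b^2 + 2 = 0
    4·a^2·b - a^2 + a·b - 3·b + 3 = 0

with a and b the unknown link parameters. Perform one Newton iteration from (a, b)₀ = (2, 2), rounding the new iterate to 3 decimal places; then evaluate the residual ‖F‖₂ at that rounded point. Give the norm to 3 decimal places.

At (2, 2): F = (-16.000, 29.000).
Jacobian J = [[-2·a·b - 1, -a^2 - 4·b], [8·a·b - 2·a + b, 4·a^2 + a - 3]].
At the point, J = [[-9.000, -12.000], [30.000, 15.000]] (det J = 225.000).
Solving J·Δ = −F gives Δ = (-0.480, -0.973).
Then the next iterate is (a, b)₁ = (1.520, 1.027).
Re-evaluating at (1.520, 1.027): F = (-4.00224, 8.66076), so ‖F‖₂ = 9.541.

9.541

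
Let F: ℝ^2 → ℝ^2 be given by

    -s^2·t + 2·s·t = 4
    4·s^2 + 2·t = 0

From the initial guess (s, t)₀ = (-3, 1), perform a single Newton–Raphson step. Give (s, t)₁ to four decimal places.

(-1.4535, 0.5581)

At (-3, 1): F = (-19.0000, 38.0000).
Jacobian J = [[-2·s·t + 2·t, -s^2 + 2·s], [8·s, 2]].
At the point, J = [[8.0000, -15.0000], [-24.0000, 2.0000]] (det J = -344.0000).
Solving J·Δ = −F gives Δ = (1.5465, -0.4419).
Then the next iterate is (s, t)₁ = (-1.4535, 0.5581).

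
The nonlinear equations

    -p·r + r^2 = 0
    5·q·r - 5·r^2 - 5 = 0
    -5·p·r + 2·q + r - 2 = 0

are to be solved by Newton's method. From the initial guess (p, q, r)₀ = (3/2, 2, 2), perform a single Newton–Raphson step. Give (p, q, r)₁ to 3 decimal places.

At (3/2, 2, 2): F = (1.000, -5.000, -11.000).
Jacobian J = [[-r, 0, -p + 2·r], [0, 5·r, 5·q - 10·r], [-5·r, 2, -5·p + 1]].
At the point, J = [[-2.000, 0.000, 2.500], [0.000, 10.000, -10.000], [-10.000, 2.000, -6.500]] (det J = 340.000).
Solving J·Δ = −F gives Δ = (-0.603, -0.382, -0.882).
Then the next iterate is (p, q, r)₁ = (0.897, 1.618, 1.118).

(0.897, 1.618, 1.118)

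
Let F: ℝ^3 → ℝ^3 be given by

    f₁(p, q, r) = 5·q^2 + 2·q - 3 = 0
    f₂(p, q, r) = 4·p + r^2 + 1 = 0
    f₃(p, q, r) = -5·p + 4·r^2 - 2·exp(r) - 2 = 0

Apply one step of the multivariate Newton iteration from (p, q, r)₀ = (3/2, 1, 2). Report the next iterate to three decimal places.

(-0.371, 0.667, 1.121)

At (3/2, 1, 2): F = (4.000, 11.000, -8.27811).
Jacobian J = [[0, 10·q + 2, 0], [4, 0, 2·r], [-5, 0, 8·r - 2·exp(r)]].
At the point, J = [[0.000, 12.000, 0.000], [4.000, 0.000, 4.000], [-5.000, 0.000, 1.22189]] (det J = -298.65061).
Solving J·Δ = −F gives Δ = (-1.871, -0.333, -0.879).
Then the next iterate is (p, q, r)₁ = (-0.371, 0.667, 1.121).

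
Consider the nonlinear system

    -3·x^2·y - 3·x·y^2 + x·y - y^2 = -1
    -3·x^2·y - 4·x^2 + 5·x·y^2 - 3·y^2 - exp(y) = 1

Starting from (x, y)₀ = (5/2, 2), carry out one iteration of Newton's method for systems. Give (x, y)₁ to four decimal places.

At (5/2, 2): F = (-65.5000, -32.889056).
Jacobian J = [[-6·x·y - 3·y^2 + y, -3·x^2 - 6·x·y + x - 2·y], [-6·x·y - 8·x + 5·y^2, -3·x^2 + 10·x·y - 6·y - exp(y)]].
At the point, J = [[-40.0000, -50.2500], [-30.0000, 11.860944]] (det J = -1981.937756).
Solving J·Δ = −F gives Δ = (-1.2259, -0.3277).
Then the next iterate is (x, y)₁ = (1.2741, 1.6723).

(1.2741, 1.6723)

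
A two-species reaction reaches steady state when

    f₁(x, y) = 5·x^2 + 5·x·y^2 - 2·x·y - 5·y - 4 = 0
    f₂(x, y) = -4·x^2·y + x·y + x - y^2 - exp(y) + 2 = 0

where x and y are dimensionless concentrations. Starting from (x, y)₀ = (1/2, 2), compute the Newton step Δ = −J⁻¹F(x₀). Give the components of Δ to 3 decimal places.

(0.418, -1.008)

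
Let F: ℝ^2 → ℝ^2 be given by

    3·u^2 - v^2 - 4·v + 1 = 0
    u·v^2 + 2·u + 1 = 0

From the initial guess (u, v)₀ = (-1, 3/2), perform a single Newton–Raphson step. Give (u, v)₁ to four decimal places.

At (-1, 3/2): F = (-4.2500, -3.2500).
Jacobian J = [[6·u, -2·v - 4], [v^2 + 2, 2·u·v]].
At the point, J = [[-6.0000, -7.0000], [4.2500, -3.0000]] (det J = 47.7500).
Solving J·Δ = −F gives Δ = (0.2094, -0.7866).
Then the next iterate is (u, v)₁ = (-0.7906, 0.7134).

(-0.7906, 0.7134)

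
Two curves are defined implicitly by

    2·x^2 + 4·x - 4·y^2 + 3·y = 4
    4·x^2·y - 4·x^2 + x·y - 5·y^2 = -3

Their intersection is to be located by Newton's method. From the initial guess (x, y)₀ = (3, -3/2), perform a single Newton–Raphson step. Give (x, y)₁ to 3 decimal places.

(1.759, -1.010)

At (3, -3/2): F = (12.500, -102.750).
Jacobian J = [[4·x + 4, -8·y + 3], [8·x·y - 8·x + y, 4·x^2 + x - 10·y]].
At the point, J = [[16.000, 15.000], [-61.500, 54.000]] (det J = 1786.500).
Solving J·Δ = −F gives Δ = (-1.241, 0.490).
Then the next iterate is (x, y)₁ = (1.759, -1.010).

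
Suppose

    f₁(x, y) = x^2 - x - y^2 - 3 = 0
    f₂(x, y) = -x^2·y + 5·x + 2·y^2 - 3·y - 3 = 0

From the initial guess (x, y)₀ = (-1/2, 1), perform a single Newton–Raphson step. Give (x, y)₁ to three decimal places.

At (-1/2, 1): F = (-3.250, -6.750).
Jacobian J = [[2·x - 1, -2·y], [-2·x·y + 5, -x^2 + 4·y - 3]].
At the point, J = [[-2.000, -2.000], [6.000, 0.750]] (det J = 10.500).
Solving J·Δ = −F gives Δ = (1.518, -3.143).
Then the next iterate is (x, y)₁ = (1.018, -2.143).

(1.018, -2.143)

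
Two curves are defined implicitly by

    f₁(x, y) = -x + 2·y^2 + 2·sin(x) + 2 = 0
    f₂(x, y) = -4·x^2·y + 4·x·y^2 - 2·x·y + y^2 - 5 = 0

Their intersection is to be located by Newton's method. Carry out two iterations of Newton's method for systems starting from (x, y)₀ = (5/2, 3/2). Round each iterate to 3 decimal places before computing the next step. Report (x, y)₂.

At (5/2, 3/2): F = (5.19694, -25.250).
Jacobian J = [[2·cos(x) - 1, 4·y], [-8·x·y + 4·y^2 - 2·y, -4·x^2 + 8·x·y - 2·x + 2·y]].
At the point, J = [[-2.60229, 6.000], [-24.000, 3.000]] (det J = 136.19314).
Solving J·Δ = −F gives Δ = (-1.227, -1.398).
Then the next iterate is (x, y)₁ = (1.273, 0.102).
Round to (1.273, 0.102) and repeat: F = (2.65978, -5.85749), J = [[-0.41317, 0.408], [-1.20115, -7.78535]].
Δ = (4.942, -1.515), so (x, y)₂ = (6.215, -1.413).

(6.215, -1.413)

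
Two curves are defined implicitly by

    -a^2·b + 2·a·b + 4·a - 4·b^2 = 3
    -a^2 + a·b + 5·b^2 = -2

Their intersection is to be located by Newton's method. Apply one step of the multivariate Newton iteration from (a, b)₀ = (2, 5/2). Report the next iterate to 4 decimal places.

At (2, 5/2): F = (-20.0000, 34.2500).
Jacobian J = [[-2·a·b + 2·b + 4, -a^2 + 2·a - 8·b], [-2·a + b, a + 10·b]].
At the point, J = [[-1.0000, -20.0000], [-1.5000, 27.0000]] (det J = -57.0000).
Solving J·Δ = −F gives Δ = (2.5439, -1.1272).
Then the next iterate is (a, b)₁ = (4.5439, 1.3728).

(4.5439, 1.3728)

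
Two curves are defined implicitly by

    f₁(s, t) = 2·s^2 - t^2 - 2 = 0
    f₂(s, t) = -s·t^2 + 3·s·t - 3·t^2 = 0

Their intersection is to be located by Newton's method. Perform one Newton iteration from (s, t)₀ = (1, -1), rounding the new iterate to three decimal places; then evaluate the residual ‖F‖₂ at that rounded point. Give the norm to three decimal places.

1.714

At (1, -1): F = (-1.000, -7.000).
Jacobian J = [[4·s, -2·t], [-t^2 + 3·t, -2·s·t + 3·s - 6·t]].
At the point, J = [[4.000, 2.000], [-4.000, 11.000]] (det J = 52.000).
Solving J·Δ = −F gives Δ = (-0.058, 0.615).
Then the next iterate is (s, t)₁ = (0.942, -0.385).
Re-evaluating at (0.942, -0.385): F = (-0.37350, -1.67231), so ‖F‖₂ = 1.714.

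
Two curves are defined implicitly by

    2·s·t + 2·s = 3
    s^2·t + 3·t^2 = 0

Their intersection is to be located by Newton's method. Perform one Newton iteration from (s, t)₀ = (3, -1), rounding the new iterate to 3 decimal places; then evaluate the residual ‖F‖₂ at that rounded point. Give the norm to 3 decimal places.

1.933

At (3, -1): F = (-3.000, -6.000).
Jacobian J = [[2·t + 2, 2·s], [2·s·t, s^2 + 6·t]].
At the point, J = [[0.000, 6.000], [-6.000, 3.000]] (det J = 36.000).
Solving J·Δ = −F gives Δ = (-0.750, 0.500).
Then the next iterate is (s, t)₁ = (2.250, -0.500).
Re-evaluating at (2.250, -0.500): F = (-0.750, -1.78125), so ‖F‖₂ = 1.933.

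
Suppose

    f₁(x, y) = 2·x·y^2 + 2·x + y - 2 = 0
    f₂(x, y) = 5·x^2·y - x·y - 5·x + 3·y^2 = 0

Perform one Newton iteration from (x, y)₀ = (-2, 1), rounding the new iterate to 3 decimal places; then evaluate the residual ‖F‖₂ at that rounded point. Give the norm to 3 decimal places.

7.492

At (-2, 1): F = (-9.000, 35.000).
Jacobian J = [[2·y^2 + 2, 4·x·y + 1], [10·x·y - y - 5, 5·x^2 - x + 6·y]].
At the point, J = [[4.000, -7.000], [-26.000, 28.000]] (det J = -70.000).
Solving J·Δ = −F gives Δ = (-0.100, -1.343).
Then the next iterate is (x, y)₁ = (-2.100, -0.343).
Re-evaluating at (-2.100, -0.343): F = (-7.03713, 2.56950), so ‖F‖₂ = 7.492.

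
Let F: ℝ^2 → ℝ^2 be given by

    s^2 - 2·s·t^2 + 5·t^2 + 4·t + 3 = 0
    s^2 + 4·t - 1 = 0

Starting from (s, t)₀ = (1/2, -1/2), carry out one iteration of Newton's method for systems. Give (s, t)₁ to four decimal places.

(-4.0000, 1.3125)

At (1/2, -1/2): F = (2.2500, -2.7500).
Jacobian J = [[2·s - 2·t^2, -4·s·t + 10·t + 4], [2·s, 4]].
At the point, J = [[0.5000, 0.0000], [1.0000, 4.0000]] (det J = 2.0000).
Solving J·Δ = −F gives Δ = (-4.5000, 1.8125).
Then the next iterate is (s, t)₁ = (-4.0000, 1.3125).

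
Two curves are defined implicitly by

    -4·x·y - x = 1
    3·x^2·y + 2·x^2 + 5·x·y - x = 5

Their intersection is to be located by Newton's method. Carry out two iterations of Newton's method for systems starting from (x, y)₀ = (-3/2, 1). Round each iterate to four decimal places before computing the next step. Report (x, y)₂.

(-1.3415, -0.0610)

At (-3/2, 1): F = (6.5000, 0.2500).
Jacobian J = [[-4·y - 1, -4·x], [6·x·y + 4·x + 5·y - 1, 3·x^2 + 5·x]].
At the point, J = [[-5.0000, 6.0000], [-11.0000, -0.7500]] (det J = 69.7500).
Solving J·Δ = −F gives Δ = (0.0914, -1.0072).
Then the next iterate is (x, y)₁ = (-1.4086, -0.0072).
Round to (-1.4086, -0.0072) and repeat: F = (0.368032, 0.384760), J = [[-0.9712, 5.6344], [-6.609548, -1.090538]].
Δ = (0.0671, -0.0538), so (x, y)₂ = (-1.3415, -0.0610).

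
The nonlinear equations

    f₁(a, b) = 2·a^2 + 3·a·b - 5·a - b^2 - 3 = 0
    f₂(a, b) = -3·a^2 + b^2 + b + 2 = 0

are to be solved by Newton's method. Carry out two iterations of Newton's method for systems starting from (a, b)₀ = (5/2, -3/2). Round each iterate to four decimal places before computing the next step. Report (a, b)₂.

At (5/2, -3/2): F = (-16.5000, -16.0000).
Jacobian J = [[4·a + 3·b - 5, 3·a - 2·b], [-6·a, 2·b + 1]].
At the point, J = [[0.5000, 10.5000], [-15.0000, -2.0000]] (det J = 156.5000).
Solving J·Δ = −F gives Δ = (-1.2843, 1.6326).
Then the next iterate is (a, b)₁ = (1.2157, 0.1326).
Round to (1.2157, 0.1326) and repeat: F = (-5.656624, -2.283597), J = [[0.2606, 3.3819], [-7.2942, 1.2652]].
Δ = (-0.0226, 1.6744), so (a, b)₂ = (1.1931, 1.8070).

(1.1931, 1.8070)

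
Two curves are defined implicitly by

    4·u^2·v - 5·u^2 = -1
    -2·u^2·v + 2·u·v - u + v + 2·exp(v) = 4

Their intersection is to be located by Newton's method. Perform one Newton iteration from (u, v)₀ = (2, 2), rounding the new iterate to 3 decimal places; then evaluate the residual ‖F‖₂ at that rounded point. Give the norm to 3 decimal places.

At (2, 2): F = (13.000, 2.77811).
Jacobian J = [[8·u·v - 10·u, 4·u^2], [-4·u·v + 2·v - 1, -2·u^2 + 2·u + 2·exp(v) + 1]].
At the point, J = [[12.000, 16.000], [-13.000, 11.77811]] (det J = 349.33735).
Solving J·Δ = −F gives Δ = (-0.311, -0.579).
Then the next iterate is (u, v)₁ = (1.689, 1.421).
Re-evaluating at (1.689, 1.421): F = (2.95126, 0.70722), so ‖F‖₂ = 3.035.

3.035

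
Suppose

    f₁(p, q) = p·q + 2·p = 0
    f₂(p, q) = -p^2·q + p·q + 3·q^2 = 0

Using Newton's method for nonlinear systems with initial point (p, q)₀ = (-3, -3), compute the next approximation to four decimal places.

At (-3, -3): F = (3.0000, 63.0000).
Jacobian J = [[q + 2, p], [-2·p·q + q, -p^2 + p + 6·q]].
At the point, J = [[-1.0000, -3.0000], [-21.0000, -30.0000]] (det J = -33.0000).
Solving J·Δ = −F gives Δ = (3.0000, 0.0000).
Then the next iterate is (p, q)₁ = (0.0000, -3.0000).

(0.0000, -3.0000)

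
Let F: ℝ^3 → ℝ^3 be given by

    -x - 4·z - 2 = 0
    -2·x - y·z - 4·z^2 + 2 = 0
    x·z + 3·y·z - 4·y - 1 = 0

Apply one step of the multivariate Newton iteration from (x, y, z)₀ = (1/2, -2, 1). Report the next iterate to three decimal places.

(-0.087, 7.043, -0.478)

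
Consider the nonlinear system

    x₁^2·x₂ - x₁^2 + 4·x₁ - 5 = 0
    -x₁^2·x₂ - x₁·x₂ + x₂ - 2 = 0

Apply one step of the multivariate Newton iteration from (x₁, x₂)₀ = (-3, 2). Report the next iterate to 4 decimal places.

(-1.1500, 3.3000)

At (-3, 2): F = (-8.0000, -12.0000).
Jacobian J = [[2·x₁·x₂ - 2·x₁ + 4, x₁^2], [-2·x₁·x₂ - x₂, -x₁^2 - x₁ + 1]].
At the point, J = [[-2.0000, 9.0000], [10.0000, -5.0000]] (det J = -80.0000).
Solving J·Δ = −F gives Δ = (1.8500, 1.3000).
Then the next iterate is (x₁, x₂)₁ = (-1.1500, 3.3000).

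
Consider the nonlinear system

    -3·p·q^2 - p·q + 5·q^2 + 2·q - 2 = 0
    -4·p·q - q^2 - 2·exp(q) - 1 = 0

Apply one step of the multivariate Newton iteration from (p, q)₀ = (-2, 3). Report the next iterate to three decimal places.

(-0.827, 1.946)

At (-2, 3): F = (109.000, -26.17107).
Jacobian J = [[-3·q^2 - q, -6·p·q - p + 10·q + 2], [-4·q, -4·p - 2·q - 2·exp(q)]].
At the point, J = [[-30.000, 70.000], [-12.000, -38.17107]] (det J = 1985.13222).
Solving J·Δ = −F gives Δ = (1.173, -1.054).
Then the next iterate is (p, q)₁ = (-0.827, 1.946).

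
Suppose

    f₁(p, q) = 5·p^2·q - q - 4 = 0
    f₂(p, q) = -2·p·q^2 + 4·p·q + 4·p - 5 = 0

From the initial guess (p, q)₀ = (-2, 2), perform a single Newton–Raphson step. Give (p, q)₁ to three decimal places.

At (-2, 2): F = (34.000, -13.000).
Jacobian J = [[10·p·q, 5·p^2 - 1], [-2·q^2 + 4·q + 4, -4·p·q + 4·p]].
At the point, J = [[-40.000, 19.000], [4.000, 8.000]] (det J = -396.000).
Solving J·Δ = −F gives Δ = (1.311, 0.970).
Then the next iterate is (p, q)₁ = (-0.689, 2.970).

(-0.689, 2.970)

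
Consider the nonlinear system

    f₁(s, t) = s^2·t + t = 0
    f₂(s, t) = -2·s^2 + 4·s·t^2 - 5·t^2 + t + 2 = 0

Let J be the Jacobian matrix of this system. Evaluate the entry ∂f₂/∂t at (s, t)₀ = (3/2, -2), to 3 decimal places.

-3.000

∂f₂/∂t = 8·s·t - 10·t + 1.
At (3/2, -2) this is -3.000.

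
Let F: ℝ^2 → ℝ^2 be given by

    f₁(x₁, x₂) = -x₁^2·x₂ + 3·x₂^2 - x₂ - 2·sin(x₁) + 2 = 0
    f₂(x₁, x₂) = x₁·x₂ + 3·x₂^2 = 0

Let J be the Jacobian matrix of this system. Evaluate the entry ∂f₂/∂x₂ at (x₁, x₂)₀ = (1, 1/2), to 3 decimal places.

4.000

∂f₂/∂x₂ = x₁ + 6·x₂.
At (1, 1/2) this is 4.000.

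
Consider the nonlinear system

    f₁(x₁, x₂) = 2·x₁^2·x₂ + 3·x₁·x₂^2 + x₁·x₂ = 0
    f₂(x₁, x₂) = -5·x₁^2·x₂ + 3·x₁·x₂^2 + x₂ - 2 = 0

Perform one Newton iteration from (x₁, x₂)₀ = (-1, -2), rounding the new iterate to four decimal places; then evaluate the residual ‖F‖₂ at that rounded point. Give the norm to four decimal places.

4.4687

At (-1, -2): F = (-14.0000, -6.0000).
Jacobian J = [[4·x₁·x₂ + 3·x₂^2 + x₂, 2·x₁^2 + 6·x₁·x₂ + x₁], [-10·x₁·x₂ + 3·x₂^2, -5·x₁^2 + 6·x₁·x₂ + 1]].
At the point, J = [[18.0000, 13.0000], [-8.0000, 8.0000]] (det J = 248.0000).
Solving J·Δ = −F gives Δ = (0.1371, 0.8871).
Then the next iterate is (x₁, x₂)₁ = (-0.8629, -1.1129).
Re-evaluating at (-0.8629, -1.1129): F = (-3.903226, -2.175818), so ‖F‖₂ = 4.4687.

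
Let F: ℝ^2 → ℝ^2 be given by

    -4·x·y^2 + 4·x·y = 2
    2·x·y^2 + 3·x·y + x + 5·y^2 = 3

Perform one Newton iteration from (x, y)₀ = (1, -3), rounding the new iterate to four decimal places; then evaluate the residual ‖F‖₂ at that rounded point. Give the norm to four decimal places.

At (1, -3): F = (-50.0000, 52.0000).
Jacobian J = [[-4·y^2 + 4·y, -8·x·y + 4·x], [2·y^2 + 3·y + 1, 4·x·y + 3·x + 10·y]].
At the point, J = [[-48.0000, 28.0000], [10.0000, -39.0000]] (det J = 1592.0000).
Solving J·Δ = −F gives Δ = (-0.3103, 1.2538).
Then the next iterate is (x, y)₁ = (0.6897, -1.7462).
Re-evaluating at (0.6897, -1.7462): F = (-15.229589, 13.528796), so ‖F‖₂ = 20.3708.

20.3708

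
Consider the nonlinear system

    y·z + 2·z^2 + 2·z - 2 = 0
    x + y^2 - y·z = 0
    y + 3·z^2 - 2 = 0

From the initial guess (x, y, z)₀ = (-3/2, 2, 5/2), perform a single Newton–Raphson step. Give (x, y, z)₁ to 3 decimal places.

At (-3/2, 2, 5/2): F = (20.500, -2.500, 18.750).
Jacobian J = [[0, z, y + 4·z + 2], [1, 2·y - z, -y], [0, 1, 6·z]].
At the point, J = [[0.000, 2.500, 14.000], [1.000, 1.500, -2.000], [0.000, 1.000, 15.000]] (det J = -23.500).
Solving J·Δ = −F gives Δ = (3.128, -1.915, -1.122).
Then the next iterate is (x, y, z)₁ = (1.628, 0.085, 1.378).

(1.628, 0.085, 1.378)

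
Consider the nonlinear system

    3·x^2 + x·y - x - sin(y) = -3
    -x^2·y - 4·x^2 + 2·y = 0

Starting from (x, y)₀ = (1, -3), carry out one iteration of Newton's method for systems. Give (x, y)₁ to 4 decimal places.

(-1.6875, -1.3750)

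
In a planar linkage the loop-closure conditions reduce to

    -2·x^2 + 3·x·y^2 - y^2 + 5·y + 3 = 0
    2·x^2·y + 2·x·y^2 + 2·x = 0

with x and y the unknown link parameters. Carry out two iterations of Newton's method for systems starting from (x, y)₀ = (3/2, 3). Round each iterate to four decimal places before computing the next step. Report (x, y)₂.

At (3/2, 3): F = (45.0000, 43.5000).
Jacobian J = [[-4·x + 3·y^2, 6·x·y - 2·y + 5], [4·x·y + 2·y^2 + 2, 2·x^2 + 4·x·y]].
At the point, J = [[21.0000, 26.0000], [38.0000, 22.5000]] (det J = -515.5000).
Solving J·Δ = −F gives Δ = (-0.2299, -1.5451).
Then the next iterate is (x, y)₁ = (1.2701, 1.4549).
Round to (1.2701, 1.4549) and repeat: F = (12.996850, 12.611083), J = [[1.269802, 13.177411], [13.624942, 10.617782]].
Δ = (-0.1697, -0.9699), so (x, y)₂ = (1.1004, 0.4850).

(1.1004, 0.4850)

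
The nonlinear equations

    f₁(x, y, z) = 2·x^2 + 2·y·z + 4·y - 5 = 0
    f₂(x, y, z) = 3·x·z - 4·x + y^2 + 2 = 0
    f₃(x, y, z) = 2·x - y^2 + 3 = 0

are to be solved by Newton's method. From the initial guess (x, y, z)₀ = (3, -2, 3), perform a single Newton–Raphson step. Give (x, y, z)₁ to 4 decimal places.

(3.7857, -3.6429, -0.5000)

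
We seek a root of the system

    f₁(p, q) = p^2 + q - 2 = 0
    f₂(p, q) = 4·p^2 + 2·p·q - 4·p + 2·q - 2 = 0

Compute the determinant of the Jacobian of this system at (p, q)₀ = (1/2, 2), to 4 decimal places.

-1.0000

J = [[2·p, 1], [8·p + 2·q - 4, 2·p + 2]].
At the point, J = [[1.0000, 1.0000], [4.0000, 3.0000]].
det J = -1.0000.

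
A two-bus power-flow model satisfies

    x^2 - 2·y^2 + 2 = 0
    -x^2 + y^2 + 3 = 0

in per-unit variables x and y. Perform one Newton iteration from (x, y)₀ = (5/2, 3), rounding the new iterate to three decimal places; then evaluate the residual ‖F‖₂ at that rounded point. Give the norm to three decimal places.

0.828

At (5/2, 3): F = (-9.750, 5.750).
Jacobian J = [[2·x, -4·y], [-2·x, 2·y]].
At the point, J = [[5.000, -12.000], [-5.000, 6.000]] (det J = -30.000).
Solving J·Δ = −F gives Δ = (0.350, -0.667).
Then the next iterate is (x, y)₁ = (2.850, 2.333).
Re-evaluating at (2.850, 2.333): F = (-0.76328, 0.32039), so ‖F‖₂ = 0.828.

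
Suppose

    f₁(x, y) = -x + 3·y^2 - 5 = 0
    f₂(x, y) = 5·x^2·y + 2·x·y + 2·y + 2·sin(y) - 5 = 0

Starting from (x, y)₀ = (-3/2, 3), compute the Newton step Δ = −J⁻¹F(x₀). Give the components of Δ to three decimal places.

At (-3/2, 3): F = (23.500, 26.03224).
Jacobian J = [[-1, 6·y], [10·x·y + 2·y, 5·x^2 + 2·x + 2·cos(y) + 2]].
At the point, J = [[-1.000, 18.000], [-39.000, 8.27002]] (det J = 693.72998).
Solving J·Δ = −F gives Δ = (0.395, -1.284).

(0.395, -1.284)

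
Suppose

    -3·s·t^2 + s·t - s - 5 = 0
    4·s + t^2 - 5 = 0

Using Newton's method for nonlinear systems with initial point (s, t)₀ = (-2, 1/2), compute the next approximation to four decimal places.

At (-2, 1/2): F = (-2.5000, -12.7500).
Jacobian J = [[-3·t^2 + t - 1, -6·s·t + s], [4, 2·t]].
At the point, J = [[-1.2500, 4.0000], [4.0000, 1.0000]] (det J = -17.2500).
Solving J·Δ = −F gives Δ = (2.8116, 1.5036).
Then the next iterate is (s, t)₁ = (0.8116, 2.0036).

(0.8116, 2.0036)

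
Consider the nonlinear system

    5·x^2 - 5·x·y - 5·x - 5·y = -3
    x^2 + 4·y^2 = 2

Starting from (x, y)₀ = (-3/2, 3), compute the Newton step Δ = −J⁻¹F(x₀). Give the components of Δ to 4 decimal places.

At (-3/2, 3): F = (29.2500, 36.2500).
Jacobian J = [[10·x - 5·y - 5, -5·x - 5], [2·x, 8·y]].
At the point, J = [[-35.0000, 2.5000], [-3.0000, 24.0000]] (det J = -832.5000).
Solving J·Δ = −F gives Δ = (0.7344, -1.4186).

(0.7344, -1.4186)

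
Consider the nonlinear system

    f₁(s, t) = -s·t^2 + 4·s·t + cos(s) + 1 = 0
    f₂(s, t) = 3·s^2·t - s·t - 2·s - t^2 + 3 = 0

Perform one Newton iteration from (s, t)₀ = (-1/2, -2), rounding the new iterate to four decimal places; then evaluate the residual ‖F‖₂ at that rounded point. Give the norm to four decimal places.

At (-1/2, -2): F = (7.877583, -2.5000).
Jacobian J = [[-t^2 + 4·t - sin(s), -2·s·t + 4·s], [6·s·t - t - 2, 3·s^2 - s - 2·t]].
At the point, J = [[-11.520574, -4.0000], [6.0000, 5.2500]] (det J = -36.483016).
Solving J·Δ = −F gives Δ = (0.8595, -0.5061).
Then the next iterate is (s, t)₁ = (0.3595, -2.5061).
Re-evaluating at (0.3595, -2.5061): F = (-3.925552, -4.070261), so ‖F‖₂ = 5.6548.

5.6548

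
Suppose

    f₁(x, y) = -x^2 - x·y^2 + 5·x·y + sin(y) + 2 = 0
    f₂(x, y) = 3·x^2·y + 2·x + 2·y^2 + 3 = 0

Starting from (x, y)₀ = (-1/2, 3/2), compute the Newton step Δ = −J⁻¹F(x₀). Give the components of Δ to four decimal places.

(-0.1985, -1.2031)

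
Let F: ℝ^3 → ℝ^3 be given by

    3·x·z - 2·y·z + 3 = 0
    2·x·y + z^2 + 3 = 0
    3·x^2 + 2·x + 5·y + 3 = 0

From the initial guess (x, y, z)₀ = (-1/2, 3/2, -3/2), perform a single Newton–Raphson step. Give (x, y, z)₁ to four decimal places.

(-1.1296, -0.6759, -0.1543)

At (-1/2, 3/2, -3/2): F = (9.7500, 3.7500, 10.2500).
Jacobian J = [[3·z, -2·z, 3·x - 2·y], [2·y, 2·x, 2·z], [6·x + 2, 5, 0]].
At the point, J = [[-4.5000, 3.0000, -4.5000], [3.0000, -1.0000, -3.0000], [-1.0000, 5.0000, 0.0000]] (det J = -121.5000).
Solving J·Δ = −F gives Δ = (-0.6296, -2.1759, 1.3457).
Then the next iterate is (x, y, z)₁ = (-1.1296, -0.6759, -0.1543).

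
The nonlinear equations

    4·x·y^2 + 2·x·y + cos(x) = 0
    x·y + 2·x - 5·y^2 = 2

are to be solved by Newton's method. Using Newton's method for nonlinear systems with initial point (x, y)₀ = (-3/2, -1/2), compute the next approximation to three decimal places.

At (-3/2, -1/2): F = (0.07074, -5.500).
Jacobian J = [[4·y^2 + 2·y - sin(x), 8·x·y + 2·x], [y + 2, x - 10·y]].
At the point, J = [[0.99749, 3.000], [1.500, 3.500]] (det J = -1.00877).
Solving J·Δ = −F gives Δ = (16.602, -5.544).
Then the next iterate is (x, y)₁ = (15.102, -6.044).

(15.102, -6.044)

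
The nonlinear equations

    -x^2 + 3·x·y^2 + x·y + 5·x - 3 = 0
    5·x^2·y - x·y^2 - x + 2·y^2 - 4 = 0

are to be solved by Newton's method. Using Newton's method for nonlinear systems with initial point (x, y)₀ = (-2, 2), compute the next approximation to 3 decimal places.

(-2.632, -0.289)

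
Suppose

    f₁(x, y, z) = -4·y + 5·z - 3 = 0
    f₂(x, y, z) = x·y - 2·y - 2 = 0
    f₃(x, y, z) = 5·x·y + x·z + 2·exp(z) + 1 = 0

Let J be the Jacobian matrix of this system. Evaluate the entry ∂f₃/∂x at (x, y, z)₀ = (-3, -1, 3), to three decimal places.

-2.000

∂f₃/∂x = 5·y + z.
At (-3, -1, 3) this is -2.000.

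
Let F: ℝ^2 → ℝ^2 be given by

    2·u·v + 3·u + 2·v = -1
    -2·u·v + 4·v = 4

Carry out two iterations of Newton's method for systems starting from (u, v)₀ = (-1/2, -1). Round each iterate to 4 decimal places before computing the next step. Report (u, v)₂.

At (-1/2, -1): F = (-1.5000, -9.0000).
Jacobian J = [[2·v + 3, 2·u + 2], [-2·v, -2·u + 4]].
At the point, J = [[1.0000, 1.0000], [2.0000, 5.0000]] (det J = 3.0000).
Solving J·Δ = −F gives Δ = (-0.5000, 2.0000).
Then the next iterate is (u, v)₁ = (-1.0000, 1.0000).
Round to (-1.0000, 1.0000) and repeat: F = (-2.0000, 2.0000), J = [[5.0000, 0.0000], [-2.0000, 6.0000]].
Δ = (0.4000, -0.2000), so (u, v)₂ = (-0.6000, 0.8000).

(-0.6000, 0.8000)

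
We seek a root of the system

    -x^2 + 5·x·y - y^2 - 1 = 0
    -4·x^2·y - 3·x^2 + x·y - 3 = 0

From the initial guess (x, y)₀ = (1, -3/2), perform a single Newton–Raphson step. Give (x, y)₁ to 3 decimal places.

At (1, -3/2): F = (-11.750, -1.500).
Jacobian J = [[-2·x + 5·y, 5·x - 2·y], [-8·x·y - 6·x + y, -4·x^2 + x]].
At the point, J = [[-9.500, 8.000], [4.500, -3.000]] (det J = -7.500).
Solving J·Δ = −F gives Δ = (6.300, 8.950).
Then the next iterate is (x, y)₁ = (7.300, 7.450).

(7.300, 7.450)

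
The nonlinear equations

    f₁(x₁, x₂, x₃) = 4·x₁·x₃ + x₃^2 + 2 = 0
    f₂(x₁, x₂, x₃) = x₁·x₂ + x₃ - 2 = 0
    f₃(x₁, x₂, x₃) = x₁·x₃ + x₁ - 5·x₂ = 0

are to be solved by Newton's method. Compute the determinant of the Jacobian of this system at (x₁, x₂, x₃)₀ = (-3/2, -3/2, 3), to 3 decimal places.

J = [[4·x₃, 0, 4·x₁ + 2·x₃], [x₂, x₁, 1], [x₃ + 1, -5, x₁]].
At the point, J = [[12.000, 0.000, 0.000], [-1.500, -1.500, 1.000], [4.000, -5.000, -1.500]].
det J = 87.000.

87.000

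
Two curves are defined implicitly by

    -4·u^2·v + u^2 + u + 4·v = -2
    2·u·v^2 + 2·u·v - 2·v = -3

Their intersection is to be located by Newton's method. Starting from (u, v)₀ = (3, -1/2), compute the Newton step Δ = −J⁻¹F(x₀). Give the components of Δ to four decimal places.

(0.3704, 1.1574)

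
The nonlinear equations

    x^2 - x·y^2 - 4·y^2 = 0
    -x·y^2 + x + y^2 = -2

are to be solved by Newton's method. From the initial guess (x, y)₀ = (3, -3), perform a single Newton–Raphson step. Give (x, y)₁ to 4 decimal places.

(3.3400, -1.6900)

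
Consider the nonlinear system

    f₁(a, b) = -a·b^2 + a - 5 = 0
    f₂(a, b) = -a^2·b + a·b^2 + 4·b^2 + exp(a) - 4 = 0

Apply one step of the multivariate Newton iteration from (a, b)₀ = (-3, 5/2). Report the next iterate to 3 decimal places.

At (-3, 5/2): F = (10.750, -20.20021).
Jacobian J = [[-b^2 + 1, -2·a·b], [-2·a·b + b^2 + exp(a), -a^2 + 2·a·b + 8·b]].
At the point, J = [[-5.250, 15.000], [21.29979, -4.000]] (det J = -298.49681).
Solving J·Δ = −F gives Δ = (0.871, -0.412).
Then the next iterate is (a, b)₁ = (-2.129, 2.088).

(-2.129, 2.088)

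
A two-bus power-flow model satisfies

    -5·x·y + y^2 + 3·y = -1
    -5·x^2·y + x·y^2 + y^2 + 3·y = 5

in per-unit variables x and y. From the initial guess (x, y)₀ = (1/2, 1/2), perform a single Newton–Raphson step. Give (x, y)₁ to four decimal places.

(2.7105, 3.1842)

At (1/2, 1/2): F = (1.5000, -3.7500).
Jacobian J = [[-5·y, -5·x + 2·y + 3], [-10·x·y + y^2, -5·x^2 + 2·x·y + 2·y + 3]].
At the point, J = [[-2.5000, 1.5000], [-2.2500, 3.2500]] (det J = -4.7500).
Solving J·Δ = −F gives Δ = (2.2105, 2.6842).
Then the next iterate is (x, y)₁ = (2.7105, 3.1842).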